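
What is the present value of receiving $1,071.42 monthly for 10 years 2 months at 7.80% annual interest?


Present value of an ordinary annuity: PV = PMT × (1 − (1 + r)^(−n)) / r
Monthly rate r = 0.078/12 = 0.0065, n = 122
PV = $1,071.42 × (1 − (1 + 0.078/12)^(−122)) / (0.078/12)
PV = $1,071.42 × 84.054164
PV = $90,057.31

PV = PMT × (1-(1+r)^(-n))/r = $90,057.31


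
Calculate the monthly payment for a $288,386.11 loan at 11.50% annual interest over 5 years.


Loan payment formula: PMT = PV × r / (1 − (1 + r)^(−n))
Monthly rate r = 0.115/12 ≈ 0.00958333, n = 60 months
Denominator: 1 − (1 + 0.115/12)^(−60) = 0.4357525
PMT = $288,386.11 × (0.115/12) / 0.4357525
PMT = $6,342.36 per month

PMT = PV × r / (1-(1+r)^(-n)) = $6,342.36/month


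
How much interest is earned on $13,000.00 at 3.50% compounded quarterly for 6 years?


Compound interest earned = final amount − principal.
A = P(1 + r/n)^(nt) = $13,000.00 × (1 + 0.035/4)^(4 × 6) = $16,023.17
Interest = A − P = $16,023.17 − $13,000.00 = $3,023.17

Interest = A - P = $3,023.17


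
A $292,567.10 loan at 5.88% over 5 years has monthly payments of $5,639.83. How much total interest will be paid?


Total paid over the life of the loan = PMT × n.
Total paid = $5,639.83 × 60 = $338,389.80
Total interest = total paid − principal = $338,389.80 − $292,567.10 = $45,822.70

Total interest = (PMT × n) - PV = $45,822.70


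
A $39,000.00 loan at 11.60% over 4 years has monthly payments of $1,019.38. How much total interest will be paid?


Total paid over the life of the loan = PMT × n.
Total paid = $1,019.38 × 48 = $48,930.24
Total interest = total paid − principal = $48,930.24 − $39,000.00 = $9,930.24

Total interest = (PMT × n) - PV = $9,930.24


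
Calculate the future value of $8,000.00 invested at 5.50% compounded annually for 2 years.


Compound interest formula: A = P(1 + r/n)^(nt)
A = $8,000.00 × (1 + 0.055/1)^(1 × 2)
Growth factor: (1 + 0.055/1)^2 = 1.113025
A = $8,000.00 × 1.113025
A = $8,904.20

A = P(1 + r/n)^(nt) = $8,904.20


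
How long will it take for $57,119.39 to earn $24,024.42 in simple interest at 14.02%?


Rearrange the simple interest formula for t:
I = P × r × t  ⇒  t = I / (P × r)
t = $24,024.42 / ($57,119.39 × 0.1402)
t = 3

t = I/(P×r) = 3 years


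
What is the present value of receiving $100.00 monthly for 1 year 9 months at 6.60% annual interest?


Present value of an ordinary annuity: PV = PMT × (1 − (1 + r)^(−n)) / r
Monthly rate r = 0.066/12 = 0.0055, n = 21
PV = $100.00 × (1 − (1 + 0.066/12)^(−21)) / (0.066/12)
PV = $100.00 × 19.781352
PV = $1,978.14

PV = PMT × (1-(1+r)^(-n))/r = $1,978.14


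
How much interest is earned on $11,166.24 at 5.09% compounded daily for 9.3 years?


Compound interest earned = final amount − principal.
A = P(1 + r/n)^(nt) = $11,166.24 × (1 + 0.0509/365)^(365 × 9.3) = $17,925.64
Interest = A − P = $17,925.64 − $11,166.24 = $6,759.40

Interest = A - P = $6,759.40


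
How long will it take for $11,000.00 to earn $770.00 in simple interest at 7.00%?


Rearrange the simple interest formula for t:
I = P × r × t  ⇒  t = I / (P × r)
t = $770.00 / ($11,000.00 × 0.07)
t = 1

t = I/(P×r) = 1 year


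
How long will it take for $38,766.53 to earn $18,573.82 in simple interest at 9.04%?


Rearrange the simple interest formula for t:
I = P × r × t  ⇒  t = I / (P × r)
t = $18,573.82 / ($38,766.53 × 0.0904)
t = 5.3

t = I/(P×r) = 5.3 years


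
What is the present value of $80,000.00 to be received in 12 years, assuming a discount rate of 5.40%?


Present value formula: PV = FV / (1 + r)^t
PV = $80,000.00 / (1 + 0.054)^12
PV = $80,000.00 / 1.879695
PV = $42,560.10

PV = FV / (1 + r)^t = $42,560.10


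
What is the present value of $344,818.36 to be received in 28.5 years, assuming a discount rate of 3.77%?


Present value formula: PV = FV / (1 + r)^t
PV = $344,818.36 / (1 + 0.0377)^28.5
PV = $344,818.36 / 2.8710898
PV = $120,100.17

PV = FV / (1 + r)^t = $120,100.17


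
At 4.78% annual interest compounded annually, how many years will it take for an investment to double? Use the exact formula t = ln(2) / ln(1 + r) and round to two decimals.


Doubling condition: (1 + r)^t = 2
Take ln of both sides: t × ln(1 + r) = ln(2)
t = ln(2) / ln(1 + r)
t = 0.693147 / 0.046693
t = 14.84

t = ln(2) / ln(1 + r) = 14.84 years


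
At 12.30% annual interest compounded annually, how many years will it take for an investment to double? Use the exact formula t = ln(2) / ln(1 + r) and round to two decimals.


Doubling condition: (1 + r)^t = 2
Take ln of both sides: t × ln(1 + r) = ln(2)
t = ln(2) / ln(1 + r)
t = 0.693147 / 0.116004
t = 5.98

t = ln(2) / ln(1 + r) = 5.98 years


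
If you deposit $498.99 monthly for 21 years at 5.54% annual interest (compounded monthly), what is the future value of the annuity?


Future value of an ordinary annuity: FV = PMT × ((1 + r)^n − 1) / r
Monthly rate r = 0.0554/12 ≈ 0.00461667, n = 252
FV = $498.99 × ((1 + 0.0554/12)^252 − 1) / (0.0554/12)
FV = $498.99 × 474.853331
FV = $236,947.06

FV = PMT × ((1+r)^n - 1)/r = $236,947.06


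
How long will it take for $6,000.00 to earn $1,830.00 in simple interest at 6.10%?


Rearrange the simple interest formula for t:
I = P × r × t  ⇒  t = I / (P × r)
t = $1,830.00 / ($6,000.00 × 0.061)
t = 5

t = I/(P×r) = 5 years


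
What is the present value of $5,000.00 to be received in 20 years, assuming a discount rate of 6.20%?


Present value formula: PV = FV / (1 + r)^t
PV = $5,000.00 / (1 + 0.062)^20
PV = $5,000.00 / 3.330354
PV = $1,501.34

PV = FV / (1 + r)^t = $1,501.34


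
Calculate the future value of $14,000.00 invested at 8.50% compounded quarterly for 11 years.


Compound interest formula: A = P(1 + r/n)^(nt)
A = $14,000.00 × (1 + 0.085/4)^(4 × 11)
Growth factor: (1 + 0.085/4)^44 = 2.522383
A = $14,000.00 × 2.522383
A = $35,313.36

A = P(1 + r/n)^(nt) = $35,313.36


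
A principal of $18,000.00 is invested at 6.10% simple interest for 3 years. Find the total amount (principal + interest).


Total amount formula: A = P(1 + rt) = P + P·r·t
Interest: I = P × r × t = $18,000.00 × 0.061 × 3 = $3,294.00
A = P + I = $18,000.00 + $3,294.00 = $21,294.00

A = P + I = P(1 + rt) = $21,294.00


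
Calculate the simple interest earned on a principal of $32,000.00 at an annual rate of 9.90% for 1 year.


Simple interest formula: I = P × r × t
I = $32,000.00 × 0.099 × 1
I = $3,168.00

I = P × r × t = $3,168.00


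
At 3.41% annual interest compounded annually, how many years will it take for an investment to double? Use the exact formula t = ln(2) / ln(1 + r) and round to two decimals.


Doubling condition: (1 + r)^t = 2
Take ln of both sides: t × ln(1 + r) = ln(2)
t = ln(2) / ln(1 + r)
t = 0.693147 / 0.033531
t = 20.67

t = ln(2) / ln(1 + r) = 20.67 years


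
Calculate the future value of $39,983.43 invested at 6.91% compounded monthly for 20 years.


Compound interest formula: A = P(1 + r/n)^(nt)
A = $39,983.43 × (1 + 0.0691/12)^(12 × 20)
Growth factor: (1 + 0.0691/12)^240 = 3.9671034
A = $39,983.43 × 3.9671034
A = $158,618.40

A = P(1 + r/n)^(nt) = $158,618.40


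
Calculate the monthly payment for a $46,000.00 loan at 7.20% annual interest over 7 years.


Loan payment formula: PMT = PV × r / (1 − (1 + r)^(−n))
Monthly rate r = 0.072/12 = 0.006, n = 84 months
Denominator: 1 − (1 + 0.072/12)^(−84) = 0.394980
PMT = $46,000.00 × (0.072/12) / 0.394980
PMT = $698.77 per month

PMT = PV × r / (1-(1+r)^(-n)) = $698.77/month


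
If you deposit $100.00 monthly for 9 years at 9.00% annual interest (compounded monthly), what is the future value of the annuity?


Future value of an ordinary annuity: FV = PMT × ((1 + r)^n − 1) / r
Monthly rate r = 0.09/12 = 0.0075, n = 108
FV = $100.00 × ((1 + 0.09/12)^108 − 1) / (0.09/12)
FV = $100.00 × 165.483223
FV = $16,548.32

FV = PMT × ((1+r)^n - 1)/r = $16,548.32


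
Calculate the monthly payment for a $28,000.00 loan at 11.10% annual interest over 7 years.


Loan payment formula: PMT = PV × r / (1 − (1 + r)^(−n))
Monthly rate r = 0.111/12 = 0.00925, n = 84 months
Denominator: 1 − (1 + 0.111/12)^(−84) = 0.538572
PMT = $28,000.00 × (0.111/12) / 0.538572
PMT = $480.90 per month

PMT = PV × r / (1-(1+r)^(-n)) = $480.90/month


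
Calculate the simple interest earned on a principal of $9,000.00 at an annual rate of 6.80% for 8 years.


Simple interest formula: I = P × r × t
I = $9,000.00 × 0.068 × 8
I = $4,896.00

I = P × r × t = $4,896.00


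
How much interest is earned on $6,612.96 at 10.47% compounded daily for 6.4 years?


Compound interest earned = final amount − principal.
A = P(1 + r/n)^(nt) = $6,612.96 × (1 + 0.1047/365)^(365 × 6.4) = $12,923.09
Interest = A − P = $12,923.09 − $6,612.96 = $6,310.13

Interest = A - P = $6,310.13


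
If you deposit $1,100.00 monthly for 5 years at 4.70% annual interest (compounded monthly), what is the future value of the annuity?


Future value of an ordinary annuity: FV = PMT × ((1 + r)^n − 1) / r
Monthly rate r = 0.047/12 ≈ 0.00391667, n = 60
FV = $1,100.00 × ((1 + 0.047/12)^60 − 1) / (0.047/12)
FV = $1,100.00 × 67.488076
FV = $74,236.88

FV = PMT × ((1+r)^n - 1)/r = $74,236.88


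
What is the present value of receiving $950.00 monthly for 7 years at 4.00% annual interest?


Present value of an ordinary annuity: PV = PMT × (1 − (1 + r)^(−n)) / r
Monthly rate r = 0.04/12 ≈ 0.00333333, n = 84
PV = $950.00 × (1 − (1 + 0.04/12)^(−84)) / (0.04/12)
PV = $950.00 × 73.159278
PV = $69,501.31

PV = PMT × (1-(1+r)^(-n))/r = $69,501.31


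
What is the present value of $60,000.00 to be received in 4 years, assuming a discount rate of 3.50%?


Present value formula: PV = FV / (1 + r)^t
PV = $60,000.00 / (1 + 0.035)^4
PV = $60,000.00 / 1.147523
PV = $52,286.53

PV = FV / (1 + r)^t = $52,286.53


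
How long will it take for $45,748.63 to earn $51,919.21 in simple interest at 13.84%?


Rearrange the simple interest formula for t:
I = P × r × t  ⇒  t = I / (P × r)
t = $51,919.21 / ($45,748.63 × 0.1384)
t = 8.2

t = I/(P×r) = 8.2 years


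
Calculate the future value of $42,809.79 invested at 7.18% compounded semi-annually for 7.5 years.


Compound interest formula: A = P(1 + r/n)^(nt)
A = $42,809.79 × (1 + 0.0718/2)^(2 × 7.5)
Growth factor: (1 + 0.0718/2)^15 = 1.6973347
A = $42,809.79 × 1.6973347
A = $72,662.54

A = P(1 + r/n)^(nt) = $72,662.54


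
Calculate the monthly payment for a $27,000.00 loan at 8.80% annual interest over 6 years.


Loan payment formula: PMT = PV × r / (1 − (1 + r)^(−n))
Monthly rate r = 0.088/12 ≈ 0.00733333, n = 72 months
Denominator: 1 − (1 + 0.088/12)^(−72) = 0.409079
PMT = $27,000.00 × (0.088/12) / 0.409079
PMT = $484.01 per month

PMT = PV × r / (1-(1+r)^(-n)) = $484.01/month


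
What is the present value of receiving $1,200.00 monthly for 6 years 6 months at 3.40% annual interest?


Present value of an ordinary annuity: PV = PMT × (1 − (1 + r)^(−n)) / r
Monthly rate r = 0.034/12 ≈ 0.00283333, n = 78
PV = $1,200.00 × (1 − (1 + 0.034/12)^(−78)) / (0.034/12)
PV = $1,200.00 × 69.893912
PV = $83,872.69

PV = PMT × (1-(1+r)^(-n))/r = $83,872.69


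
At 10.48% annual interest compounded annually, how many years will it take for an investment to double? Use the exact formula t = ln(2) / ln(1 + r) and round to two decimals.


Doubling condition: (1 + r)^t = 2
Take ln of both sides: t × ln(1 + r) = ln(2)
t = ln(2) / ln(1 + r)
t = 0.693147 / 0.099664
t = 6.95

t = ln(2) / ln(1 + r) = 6.95 years


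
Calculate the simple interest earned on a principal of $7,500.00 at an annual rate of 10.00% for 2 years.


Simple interest formula: I = P × r × t
I = $7,500.00 × 0.1 × 2
I = $1,500.00

I = P × r × t = $1,500.00


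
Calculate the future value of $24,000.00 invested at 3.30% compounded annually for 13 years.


Compound interest formula: A = P(1 + r/n)^(nt)
A = $24,000.00 × (1 + 0.033/1)^(1 × 13)
Growth factor: (1 + 0.033/1)^13 = 1.5251206
A = $24,000.00 × 1.5251206
A = $36,602.89

A = P(1 + r/n)^(nt) = $36,602.89


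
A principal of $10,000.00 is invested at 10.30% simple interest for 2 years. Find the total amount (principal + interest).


Total amount formula: A = P(1 + rt) = P + P·r·t
Interest: I = P × r × t = $10,000.00 × 0.103 × 2 = $2,060.00
A = P + I = $10,000.00 + $2,060.00 = $12,060.00

A = P + I = P(1 + rt) = $12,060.00


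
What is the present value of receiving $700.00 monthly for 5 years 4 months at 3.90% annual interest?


Present value of an ordinary annuity: PV = PMT × (1 − (1 + r)^(−n)) / r
Monthly rate r = 0.039/12 = 0.00325, n = 64
PV = $700.00 × (1 − (1 + 0.039/12)^(−64)) / (0.039/12)
PV = $700.00 × 57.698149
PV = $40,388.70

PV = PMT × (1-(1+r)^(-n))/r = $40,388.70


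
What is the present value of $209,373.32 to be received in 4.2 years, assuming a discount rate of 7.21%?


Present value formula: PV = FV / (1 + r)^t
PV = $209,373.32 / (1 + 0.0721)^4.2
PV = $209,373.32 / 1.3396404
PV = $156,290.69

PV = FV / (1 + r)^t = $156,290.69


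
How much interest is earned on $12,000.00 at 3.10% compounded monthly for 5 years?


Compound interest earned = final amount − principal.
A = P(1 + r/n)^(nt) = $12,000.00 × (1 + 0.031/12)^(12 × 5) = $14,009.10
Interest = A − P = $14,009.10 − $12,000.00 = $2,009.10

Interest = A - P = $2,009.10


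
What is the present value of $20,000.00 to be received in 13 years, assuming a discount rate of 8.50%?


Present value formula: PV = FV / (1 + r)^t
PV = $20,000.00 / (1 + 0.085)^13
PV = $20,000.00 / 2.887930
PV = $6,925.38

PV = FV / (1 + r)^t = $6,925.38


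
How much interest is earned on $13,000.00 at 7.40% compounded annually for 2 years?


Compound interest earned = final amount − principal.
A = P(1 + r/n)^(nt) = $13,000.00 × (1 + 0.074/1)^(1 × 2) = $14,995.19
Interest = A − P = $14,995.19 − $13,000.00 = $1,995.19

Interest = A - P = $1,995.19


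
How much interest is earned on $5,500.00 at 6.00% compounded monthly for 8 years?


Compound interest earned = final amount − principal.
A = P(1 + r/n)^(nt) = $5,500.00 × (1 + 0.06/12)^(12 × 8) = $8,877.78
Interest = A − P = $8,877.78 − $5,500.00 = $3,377.78

Interest = A - P = $3,377.78


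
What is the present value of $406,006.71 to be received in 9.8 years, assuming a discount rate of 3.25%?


Present value formula: PV = FV / (1 + r)^t
PV = $406,006.71 / (1 + 0.0325)^9.8
PV = $406,006.71 / 1.36811496
PV = $296,763.59

PV = FV / (1 + r)^t = $296,763.59


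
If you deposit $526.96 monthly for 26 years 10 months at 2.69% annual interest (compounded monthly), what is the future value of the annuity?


Future value of an ordinary annuity: FV = PMT × ((1 + r)^n − 1) / r
Monthly rate r = 0.0269/12 ≈ 0.00224167, n = 322
FV = $526.96 × ((1 + 0.0269/12)^322 − 1) / (0.0269/12)
FV = $526.96 × 471.304169
FV = $248,358.44

FV = PMT × ((1+r)^n - 1)/r = $248,358.44


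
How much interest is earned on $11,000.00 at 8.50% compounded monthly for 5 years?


Compound interest earned = final amount − principal.
A = P(1 + r/n)^(nt) = $11,000.00 × (1 + 0.085/12)^(12 × 5) = $16,800.31
Interest = A − P = $16,800.31 − $11,000.00 = $5,800.31

Interest = A - P = $5,800.31


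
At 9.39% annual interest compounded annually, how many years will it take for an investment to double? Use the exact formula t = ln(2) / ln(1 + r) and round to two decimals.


Doubling condition: (1 + r)^t = 2
Take ln of both sides: t × ln(1 + r) = ln(2)
t = ln(2) / ln(1 + r)
t = 0.693147 / 0.089749
t = 7.72

t = ln(2) / ln(1 + r) = 7.72 years


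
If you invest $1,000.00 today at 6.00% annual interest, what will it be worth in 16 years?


Future value formula: FV = PV × (1 + r)^t
FV = $1,000.00 × (1 + 0.06)^16
FV = $1,000.00 × 2.540352
FV = $2,540.35

FV = PV × (1 + r)^t = $2,540.35


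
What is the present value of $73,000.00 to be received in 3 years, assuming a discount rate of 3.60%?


Present value formula: PV = FV / (1 + r)^t
PV = $73,000.00 / (1 + 0.036)^3
PV = $73,000.00 / 1.1119347
PV = $65,651.34

PV = FV / (1 + r)^t = $65,651.34


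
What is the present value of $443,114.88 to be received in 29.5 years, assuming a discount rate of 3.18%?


Present value formula: PV = FV / (1 + r)^t
PV = $443,114.88 / (1 + 0.0318)^29.5
PV = $443,114.88 / 2.51807084
PV = $175,973.95

PV = FV / (1 + r)^t = $175,973.95


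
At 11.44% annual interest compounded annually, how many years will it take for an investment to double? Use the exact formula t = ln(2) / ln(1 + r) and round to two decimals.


Doubling condition: (1 + r)^t = 2
Take ln of both sides: t × ln(1 + r) = ln(2)
t = ln(2) / ln(1 + r)
t = 0.693147 / 0.108316
t = 6.40

t = ln(2) / ln(1 + r) = 6.40 years


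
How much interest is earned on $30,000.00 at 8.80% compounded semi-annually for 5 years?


Compound interest earned = final amount − principal.
A = P(1 + r/n)^(nt) = $30,000.00 × (1 + 0.088/2)^(2 × 5) = $46,145.17
Interest = A − P = $46,145.17 − $30,000.00 = $16,145.17

Interest = A - P = $16,145.17


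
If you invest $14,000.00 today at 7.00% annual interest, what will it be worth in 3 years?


Future value formula: FV = PV × (1 + r)^t
FV = $14,000.00 × (1 + 0.07)^3
FV = $14,000.00 × 1.225043
FV = $17,150.60

FV = PV × (1 + r)^t = $17,150.60


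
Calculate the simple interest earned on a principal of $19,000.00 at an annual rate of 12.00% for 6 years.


Simple interest formula: I = P × r × t
I = $19,000.00 × 0.12 × 6
I = $13,680.00

I = P × r × t = $13,680.00


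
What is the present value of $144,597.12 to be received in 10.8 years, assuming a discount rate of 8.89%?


Present value formula: PV = FV / (1 + r)^t
PV = $144,597.12 / (1 + 0.0889)^10.8
PV = $144,597.12 / 2.50882504
PV = $57,635.39

PV = FV / (1 + r)^t = $57,635.39


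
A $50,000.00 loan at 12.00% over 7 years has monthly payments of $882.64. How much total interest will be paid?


Total paid over the life of the loan = PMT × n.
Total paid = $882.64 × 84 = $74,141.76
Total interest = total paid − principal = $74,141.76 − $50,000.00 = $24,141.76

Total interest = (PMT × n) - PV = $24,141.76


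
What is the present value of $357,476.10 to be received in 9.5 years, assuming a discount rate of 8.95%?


Present value formula: PV = FV / (1 + r)^t
PV = $357,476.10 / (1 + 0.0895)^9.5
PV = $357,476.10 / 2.257661
PV = $158,339.14

PV = FV / (1 + r)^t = $158,339.14


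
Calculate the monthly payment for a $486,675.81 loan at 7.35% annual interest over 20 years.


Loan payment formula: PMT = PV × r / (1 − (1 + r)^(−n))
Monthly rate r = 0.0735/12 = 0.006125, n = 240 months
Denominator: 1 − (1 + 0.0735/12)^(−240) = 0.769041
PMT = $486,675.81 × (0.0735/12) / 0.769041
PMT = $3,876.11 per month

PMT = PV × r / (1-(1+r)^(-n)) = $3,876.11/month


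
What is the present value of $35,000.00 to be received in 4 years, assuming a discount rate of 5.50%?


Present value formula: PV = FV / (1 + r)^t
PV = $35,000.00 / (1 + 0.055)^4
PV = $35,000.00 / 1.23882465
PV = $28,252.59

PV = FV / (1 + r)^t = $28,252.59


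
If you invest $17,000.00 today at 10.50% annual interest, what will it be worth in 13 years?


Future value formula: FV = PV × (1 + r)^t
FV = $17,000.00 × (1 + 0.105)^13
FV = $17,000.00 × 3.6619264
FV = $62,252.75

FV = PV × (1 + r)^t = $62,252.75


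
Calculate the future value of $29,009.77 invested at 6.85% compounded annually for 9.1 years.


Compound interest formula: A = P(1 + r/n)^(nt)
A = $29,009.77 × (1 + 0.0685/1)^(1 × 9.1)
Growth factor: (1 + 0.0685/1)^9.1 = 1.8274613
A = $29,009.77 × 1.8274613
A = $53,014.23

A = P(1 + r/n)^(nt) = $53,014.23


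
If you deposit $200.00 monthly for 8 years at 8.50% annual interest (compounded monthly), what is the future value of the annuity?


Future value of an ordinary annuity: FV = PMT × ((1 + r)^n − 1) / r
Monthly rate r = 0.085/12 ≈ 0.00708333, n = 96
FV = $200.00 × ((1 + 0.085/12)^96 − 1) / (0.085/12)
FV = $200.00 × 136.821455
FV = $27,364.29

FV = PMT × ((1+r)^n - 1)/r = $27,364.29


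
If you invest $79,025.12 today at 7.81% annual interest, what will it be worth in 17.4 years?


Future value formula: FV = PV × (1 + r)^t
FV = $79,025.12 × (1 + 0.0781)^17.4
FV = $79,025.12 × 3.7005596
FV = $292,437.17

FV = PV × (1 + r)^t = $292,437.17


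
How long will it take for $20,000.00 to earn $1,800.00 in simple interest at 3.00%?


Rearrange the simple interest formula for t:
I = P × r × t  ⇒  t = I / (P × r)
t = $1,800.00 / ($20,000.00 × 0.03)
t = 3

t = I/(P×r) = 3 years


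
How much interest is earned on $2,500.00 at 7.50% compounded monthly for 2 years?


Compound interest earned = final amount − principal.
A = P(1 + r/n)^(nt) = $2,500.00 × (1 + 0.075/12)^(12 × 2) = $2,903.23
Interest = A − P = $2,903.23 − $2,500.00 = $403.23

Interest = A - P = $403.23


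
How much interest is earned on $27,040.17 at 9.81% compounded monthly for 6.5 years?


Compound interest earned = final amount − principal.
A = P(1 + r/n)^(nt) = $27,040.17 × (1 + 0.0981/12)^(12 × 6.5) = $51,028.34
Interest = A − P = $51,028.34 − $27,040.17 = $23,988.17

Interest = A - P = $23,988.17


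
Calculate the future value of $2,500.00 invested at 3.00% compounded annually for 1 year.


Compound interest formula: A = P(1 + r/n)^(nt)
A = $2,500.00 × (1 + 0.03/1)^(1 × 1)
Growth factor: (1 + 0.03/1)^1 = 1.030000
A = $2,500.00 × 1.030000
A = $2,575.00

A = P(1 + r/n)^(nt) = $2,575.00


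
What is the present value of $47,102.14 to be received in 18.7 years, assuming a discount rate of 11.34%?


Present value formula: PV = FV / (1 + r)^t
PV = $47,102.14 / (1 + 0.1134)^18.7
PV = $47,102.14 / 7.453800
PV = $6,319.21

PV = FV / (1 + r)^t = $6,319.21


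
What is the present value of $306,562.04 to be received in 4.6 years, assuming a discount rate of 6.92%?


Present value formula: PV = FV / (1 + r)^t
PV = $306,562.04 / (1 + 0.0692)^4.6
PV = $306,562.04 / 1.3604142
PV = $225,344.63

PV = FV / (1 + r)^t = $225,344.63


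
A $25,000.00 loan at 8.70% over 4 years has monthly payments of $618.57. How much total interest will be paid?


Total paid over the life of the loan = PMT × n.
Total paid = $618.57 × 48 = $29,691.36
Total interest = total paid − principal = $29,691.36 − $25,000.00 = $4,691.36

Total interest = (PMT × n) - PV = $4,691.36


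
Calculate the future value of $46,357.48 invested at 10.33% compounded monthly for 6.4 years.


Compound interest formula: A = P(1 + r/n)^(nt)
A = $46,357.48 × (1 + 0.1033/12)^(12 × 6.4)
Growth factor: (1 + 0.1033/12)^76.8 = 1.9314879
A = $46,357.48 × 1.9314879
A = $89,538.91

A = P(1 + r/n)^(nt) = $89,538.91


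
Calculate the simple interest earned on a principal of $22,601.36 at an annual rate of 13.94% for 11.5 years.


Simple interest formula: I = P × r × t
I = $22,601.36 × 0.1394 × 11.5
I = $36,232.24

I = P × r × t = $36,232.24


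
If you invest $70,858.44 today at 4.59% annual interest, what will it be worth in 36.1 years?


Future value formula: FV = PV × (1 + r)^t
FV = $70,858.44 × (1 + 0.0459)^36.1
FV = $70,858.44 × 5.0535304
FV = $358,085.28

FV = PV × (1 + r)^t = $358,085.28


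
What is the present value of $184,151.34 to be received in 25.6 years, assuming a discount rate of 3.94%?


Present value formula: PV = FV / (1 + r)^t
PV = $184,151.34 / (1 + 0.0394)^25.6
PV = $184,151.34 / 2.689289
PV = $68,475.85

PV = FV / (1 + r)^t = $68,475.85


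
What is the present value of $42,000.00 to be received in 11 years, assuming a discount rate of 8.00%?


Present value formula: PV = FV / (1 + r)^t
PV = $42,000.00 / (1 + 0.08)^11
PV = $42,000.00 / 2.331639
PV = $18,013.08

PV = FV / (1 + r)^t = $18,013.08


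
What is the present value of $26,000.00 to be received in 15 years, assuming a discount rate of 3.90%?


Present value formula: PV = FV / (1 + r)^t
PV = $26,000.00 / (1 + 0.039)^15
PV = $26,000.00 / 1.7751425
PV = $14,646.71

PV = FV / (1 + r)^t = $14,646.71


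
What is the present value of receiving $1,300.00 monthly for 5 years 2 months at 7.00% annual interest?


Present value of an ordinary annuity: PV = PMT × (1 − (1 + r)^(−n)) / r
Monthly rate r = 0.07/12 ≈ 0.00583333, n = 62
PV = $1,300.00 × (1 − (1 + 0.07/12)^(−62)) / (0.07/12)
PV = $1,300.00 × 51.900554
PV = $67,470.72

PV = PMT × (1-(1+r)^(-n))/r = $67,470.72


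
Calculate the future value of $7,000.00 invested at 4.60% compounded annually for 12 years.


Compound interest formula: A = P(1 + r/n)^(nt)
A = $7,000.00 × (1 + 0.046/1)^(1 × 12)
Growth factor: (1 + 0.046/1)^12 = 1.715458
A = $7,000.00 × 1.715458
A = $12,008.21

A = P(1 + r/n)^(nt) = $12,008.21


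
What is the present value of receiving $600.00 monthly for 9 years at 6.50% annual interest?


Present value of an ordinary annuity: PV = PMT × (1 − (1 + r)^(−n)) / r
Monthly rate r = 0.065/12 ≈ 0.00541667, n = 108
PV = $600.00 × (1 − (1 + 0.065/12)^(−108)) / (0.065/12)
PV = $600.00 × 81.602576
PV = $48,961.55

PV = PMT × (1-(1+r)^(-n))/r = $48,961.55


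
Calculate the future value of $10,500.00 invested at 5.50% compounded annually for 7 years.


Compound interest formula: A = P(1 + r/n)^(nt)
A = $10,500.00 × (1 + 0.055/1)^(1 × 7)
Growth factor: (1 + 0.055/1)^7 = 1.454679
A = $10,500.00 × 1.454679
A = $15,274.13

A = P(1 + r/n)^(nt) = $15,274.13


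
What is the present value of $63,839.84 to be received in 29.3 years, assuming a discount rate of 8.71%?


Present value formula: PV = FV / (1 + r)^t
PV = $63,839.84 / (1 + 0.0871)^29.3
PV = $63,839.84 / 11.5530386
PV = $5,525.81

PV = FV / (1 + r)^t = $5,525.81


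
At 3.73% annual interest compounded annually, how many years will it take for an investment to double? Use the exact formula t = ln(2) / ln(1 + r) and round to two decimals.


Doubling condition: (1 + r)^t = 2
Take ln of both sides: t × ln(1 + r) = ln(2)
t = ln(2) / ln(1 + r)
t = 0.693147 / 0.036621
t = 18.93

t = ln(2) / ln(1 + r) = 18.93 years


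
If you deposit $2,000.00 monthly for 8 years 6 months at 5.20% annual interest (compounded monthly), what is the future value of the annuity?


Future value of an ordinary annuity: FV = PMT × ((1 + r)^n − 1) / r
Monthly rate r = 0.052/12 ≈ 0.00433333, n = 102
FV = $2,000.00 × ((1 + 0.052/12)^102 − 1) / (0.052/12)
FV = $2,000.00 × 127.922489
FV = $255,844.98

FV = PMT × ((1+r)^n - 1)/r = $255,844.98


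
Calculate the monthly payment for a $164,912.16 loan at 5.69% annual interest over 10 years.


Loan payment formula: PMT = PV × r / (1 − (1 + r)^(−n))
Monthly rate r = 0.0569/12 ≈ 0.00474167, n = 120 months
Denominator: 1 − (1 + 0.0569/12)^(−120) = 0.433147
PMT = $164,912.16 × (0.0569/12) / 0.433147
PMT = $1,805.30 per month

PMT = PV × r / (1-(1+r)^(-n)) = $1,805.30/month


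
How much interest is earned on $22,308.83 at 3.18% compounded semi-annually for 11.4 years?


Compound interest earned = final amount − principal.
A = P(1 + r/n)^(nt) = $22,308.83 × (1 + 0.0318/2)^(2 × 11.4) = $31,965.29
Interest = A − P = $31,965.29 − $22,308.83 = $9,656.46

Interest = A - P = $9,656.46


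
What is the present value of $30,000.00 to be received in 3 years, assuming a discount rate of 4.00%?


Present value formula: PV = FV / (1 + r)^t
PV = $30,000.00 / (1 + 0.04)^3
PV = $30,000.00 / 1.124864
PV = $26,669.89

PV = FV / (1 + r)^t = $26,669.89


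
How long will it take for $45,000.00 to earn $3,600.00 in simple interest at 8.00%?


Rearrange the simple interest formula for t:
I = P × r × t  ⇒  t = I / (P × r)
t = $3,600.00 / ($45,000.00 × 0.08)
t = 1

t = I/(P×r) = 1 year


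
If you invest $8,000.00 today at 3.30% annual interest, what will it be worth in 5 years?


Future value formula: FV = PV × (1 + r)^t
FV = $8,000.00 × (1 + 0.033)^5
FV = $8,000.00 × 1.176255
FV = $9,410.04

FV = PV × (1 + r)^t = $9,410.04


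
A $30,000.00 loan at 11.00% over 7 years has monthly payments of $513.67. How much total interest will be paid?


Total paid over the life of the loan = PMT × n.
Total paid = $513.67 × 84 = $43,148.28
Total interest = total paid − principal = $43,148.28 − $30,000.00 = $13,148.28

Total interest = (PMT × n) - PV = $13,148.28


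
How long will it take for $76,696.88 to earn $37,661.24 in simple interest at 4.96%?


Rearrange the simple interest formula for t:
I = P × r × t  ⇒  t = I / (P × r)
t = $37,661.24 / ($76,696.88 × 0.0496)
t = 9.9

t = I/(P×r) = 9.9 years


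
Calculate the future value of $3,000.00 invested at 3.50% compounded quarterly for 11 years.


Compound interest formula: A = P(1 + r/n)^(nt)
A = $3,000.00 × (1 + 0.035/4)^(4 × 11)
Growth factor: (1 + 0.035/4)^44 = 1.4671553
A = $3,000.00 × 1.4671553
A = $4,401.47

A = P(1 + r/n)^(nt) = $4,401.47


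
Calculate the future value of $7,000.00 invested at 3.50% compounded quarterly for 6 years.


Compound interest formula: A = P(1 + r/n)^(nt)
A = $7,000.00 × (1 + 0.035/4)^(4 × 6)
Growth factor: (1 + 0.035/4)^24 = 1.232552
A = $7,000.00 × 1.232552
A = $8,627.86

A = P(1 + r/n)^(nt) = $8,627.86


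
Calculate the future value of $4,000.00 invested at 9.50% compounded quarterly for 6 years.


Compound interest formula: A = P(1 + r/n)^(nt)
A = $4,000.00 × (1 + 0.095/4)^(4 × 6)
Growth factor: (1 + 0.095/4)^24 = 1.756523
A = $4,000.00 × 1.756523
A = $7,026.09

A = P(1 + r/n)^(nt) = $7,026.09


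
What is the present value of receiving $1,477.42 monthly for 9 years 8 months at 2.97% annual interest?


Present value of an ordinary annuity: PV = PMT × (1 − (1 + r)^(−n)) / r
Monthly rate r = 0.0297/12 = 0.002475, n = 116
PV = $1,477.42 × (1 − (1 + 0.0297/12)^(−116)) / (0.0297/12)
PV = $1,477.42 × 100.726097
PV = $148,814.75

PV = PMT × (1-(1+r)^(-n))/r = $148,814.75


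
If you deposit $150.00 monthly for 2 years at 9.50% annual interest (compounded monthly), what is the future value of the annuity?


Future value of an ordinary annuity: FV = PMT × ((1 + r)^n − 1) / r
Monthly rate r = 0.095/12 ≈ 0.00791667, n = 24
FV = $150.00 × ((1 + 0.095/12)^24 − 1) / (0.095/12)
FV = $150.00 × 26.317295
FV = $3,947.59

FV = PMT × ((1+r)^n - 1)/r = $3,947.59


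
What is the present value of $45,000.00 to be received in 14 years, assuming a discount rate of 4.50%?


Present value formula: PV = FV / (1 + r)^t
PV = $45,000.00 / (1 + 0.045)^14
PV = $45,000.00 / 1.851945
PV = $24,298.78

PV = FV / (1 + r)^t = $24,298.78


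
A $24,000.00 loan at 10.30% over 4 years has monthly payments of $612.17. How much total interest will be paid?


Total paid over the life of the loan = PMT × n.
Total paid = $612.17 × 48 = $29,384.16
Total interest = total paid − principal = $29,384.16 − $24,000.00 = $5,384.16

Total interest = (PMT × n) - PV = $5,384.16


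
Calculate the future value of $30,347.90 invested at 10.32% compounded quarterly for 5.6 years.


Compound interest formula: A = P(1 + r/n)^(nt)
A = $30,347.90 × (1 + 0.1032/4)^(4 × 5.6)
Growth factor: (1 + 0.1032/4)^22.4 = 1.769312
A = $30,347.90 × 1.769312
A = $53,694.90

A = P(1 + r/n)^(nt) = $53,694.90


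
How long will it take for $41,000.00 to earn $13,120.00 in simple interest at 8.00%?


Rearrange the simple interest formula for t:
I = P × r × t  ⇒  t = I / (P × r)
t = $13,120.00 / ($41,000.00 × 0.08)
t = 4

t = I/(P×r) = 4 years


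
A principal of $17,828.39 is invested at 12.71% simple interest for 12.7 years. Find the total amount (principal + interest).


Total amount formula: A = P(1 + rt) = P + P·r·t
Interest: I = P × r × t = $17,828.39 × 0.1271 × 12.7 = $28,778.05
A = P + I = $17,828.39 + $28,778.05 = $46,606.44

A = P + I = P(1 + rt) = $46,606.44


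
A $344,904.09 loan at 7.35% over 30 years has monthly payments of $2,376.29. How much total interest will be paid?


Total paid over the life of the loan = PMT × n.
Total paid = $2,376.29 × 360 = $855,464.40
Total interest = total paid − principal = $855,464.40 − $344,904.09 = $510,560.31

Total interest = (PMT × n) - PV = $510,560.31


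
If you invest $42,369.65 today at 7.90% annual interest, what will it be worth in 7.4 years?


Future value formula: FV = PV × (1 + r)^t
FV = $42,369.65 × (1 + 0.079)^7.4
FV = $42,369.65 × 1.75532966
FV = $74,372.70

FV = PV × (1 + r)^t = $74,372.70


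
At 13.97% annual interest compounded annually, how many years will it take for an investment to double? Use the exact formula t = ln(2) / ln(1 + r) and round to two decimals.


Doubling condition: (1 + r)^t = 2
Take ln of both sides: t × ln(1 + r) = ln(2)
t = ln(2) / ln(1 + r)
t = 0.693147 / 0.130765
t = 5.30

t = ln(2) / ln(1 + r) = 5.30 years


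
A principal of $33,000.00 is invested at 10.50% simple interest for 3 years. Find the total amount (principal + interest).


Total amount formula: A = P(1 + rt) = P + P·r·t
Interest: I = P × r × t = $33,000.00 × 0.105 × 3 = $10,395.00
A = P + I = $33,000.00 + $10,395.00 = $43,395.00

A = P + I = P(1 + rt) = $43,395.00


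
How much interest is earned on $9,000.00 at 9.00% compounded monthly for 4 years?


Compound interest earned = final amount − principal.
A = P(1 + r/n)^(nt) = $9,000.00 × (1 + 0.09/12)^(12 × 4) = $12,882.65
Interest = A − P = $12,882.65 − $9,000.00 = $3,882.65

Interest = A - P = $3,882.65


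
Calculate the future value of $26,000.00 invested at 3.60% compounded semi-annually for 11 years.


Compound interest formula: A = P(1 + r/n)^(nt)
A = $26,000.00 × (1 + 0.036/2)^(2 × 11)
Growth factor: (1 + 0.036/2)^22 = 1.4806456
A = $26,000.00 × 1.4806456
A = $38,496.79

A = P(1 + r/n)^(nt) = $38,496.79


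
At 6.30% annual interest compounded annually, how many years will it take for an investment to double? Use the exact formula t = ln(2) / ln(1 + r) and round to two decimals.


Doubling condition: (1 + r)^t = 2
Take ln of both sides: t × ln(1 + r) = ln(2)
t = ln(2) / ln(1 + r)
t = 0.693147 / 0.061095
t = 11.35

t = ln(2) / ln(1 + r) = 11.35 years


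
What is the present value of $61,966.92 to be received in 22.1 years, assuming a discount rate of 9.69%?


Present value formula: PV = FV / (1 + r)^t
PV = $61,966.92 / (1 + 0.0969)^22.1
PV = $61,966.92 / 7.721319
PV = $8,025.43

PV = FV / (1 + r)^t = $8,025.43


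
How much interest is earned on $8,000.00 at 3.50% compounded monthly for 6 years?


Compound interest earned = final amount − principal.
A = P(1 + r/n)^(nt) = $8,000.00 × (1 + 0.035/12)^(12 × 6) = $9,866.41
Interest = A − P = $9,866.41 − $8,000.00 = $1,866.41

Interest = A - P = $1,866.41


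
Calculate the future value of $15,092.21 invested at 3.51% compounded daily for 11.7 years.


Compound interest formula: A = P(1 + r/n)^(nt)
A = $15,092.21 × (1 + 0.0351/365)^(365 × 11.7)
Growth factor: (1 + 0.0351/365)^4270.5 = 1.507798
A = $15,092.21 × 1.507798
A = $22,756.00

A = P(1 + r/n)^(nt) = $22,756.00


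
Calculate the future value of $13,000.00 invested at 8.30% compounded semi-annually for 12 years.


Compound interest formula: A = P(1 + r/n)^(nt)
A = $13,000.00 × (1 + 0.083/2)^(2 × 12)
Growth factor: (1 + 0.083/2)^24 = 2.6535213
A = $13,000.00 × 2.6535213
A = $34,495.78

A = P(1 + r/n)^(nt) = $34,495.78


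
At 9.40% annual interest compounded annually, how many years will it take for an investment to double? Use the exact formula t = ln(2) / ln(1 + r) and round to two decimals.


Doubling condition: (1 + r)^t = 2
Take ln of both sides: t × ln(1 + r) = ln(2)
t = ln(2) / ln(1 + r)
t = 0.693147 / 0.089841
t = 7.72

t = ln(2) / ln(1 + r) = 7.72 years


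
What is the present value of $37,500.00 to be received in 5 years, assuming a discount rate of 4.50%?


Present value formula: PV = FV / (1 + r)^t
PV = $37,500.00 / (1 + 0.045)^5
PV = $37,500.00 / 1.246182
PV = $30,091.91

PV = FV / (1 + r)^t = $30,091.91


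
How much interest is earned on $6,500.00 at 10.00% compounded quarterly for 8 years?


Compound interest earned = final amount − principal.
A = P(1 + r/n)^(nt) = $6,500.00 × (1 + 0.1/4)^(4 × 8) = $14,324.42
Interest = A − P = $14,324.42 − $6,500.00 = $7,824.42

Interest = A - P = $7,824.42


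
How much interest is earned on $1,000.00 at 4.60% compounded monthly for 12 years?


Compound interest earned = final amount − principal.
A = P(1 + r/n)^(nt) = $1,000.00 × (1 + 0.046/12)^(12 × 12) = $1,734.89
Interest = A − P = $1,734.89 − $1,000.00 = $734.89

Interest = A - P = $734.89


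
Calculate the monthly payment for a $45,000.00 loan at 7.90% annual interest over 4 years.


Loan payment formula: PMT = PV × r / (1 − (1 + r)^(−n))
Monthly rate r = 0.079/12 ≈ 0.00658333, n = 48 months
Denominator: 1 − (1 + 0.079/12)^(−48) = 0.270185
PMT = $45,000.00 × (0.079/12) / 0.270185
PMT = $1,096.47 per month

PMT = PV × r / (1-(1+r)^(-n)) = $1,096.47/month


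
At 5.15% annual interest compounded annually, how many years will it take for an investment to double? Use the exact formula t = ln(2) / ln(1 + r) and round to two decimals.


Doubling condition: (1 + r)^t = 2
Take ln of both sides: t × ln(1 + r) = ln(2)
t = ln(2) / ln(1 + r)
t = 0.693147 / 0.050218
t = 13.80

t = ln(2) / ln(1 + r) = 13.80 years


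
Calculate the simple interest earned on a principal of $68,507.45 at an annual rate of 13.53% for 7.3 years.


Simple interest formula: I = P × r × t
I = $68,507.45 × 0.1353 × 7.3
I = $67,664.12

I = P × r × t = $67,664.12


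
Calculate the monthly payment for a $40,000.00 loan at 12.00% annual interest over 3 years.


Loan payment formula: PMT = PV × r / (1 − (1 + r)^(−n))
Monthly rate r = 0.12/12 = 0.01, n = 36 months
Denominator: 1 − (1 + 0.12/12)^(−36) = 0.301075
PMT = $40,000.00 × (0.12/12) / 0.301075
PMT = $1,328.57 per month

PMT = PV × r / (1-(1+r)^(-n)) = $1,328.57/month


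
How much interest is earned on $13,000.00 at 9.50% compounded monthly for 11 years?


Compound interest earned = final amount − principal.
A = P(1 + r/n)^(nt) = $13,000.00 × (1 + 0.095/12)^(12 × 11) = $36,812.39
Interest = A − P = $36,812.39 − $13,000.00 = $23,812.39

Interest = A - P = $23,812.39


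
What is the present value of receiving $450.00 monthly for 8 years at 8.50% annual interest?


Present value of an ordinary annuity: PV = PMT × (1 − (1 + r)^(−n)) / r
Monthly rate r = 0.085/12 ≈ 0.00708333, n = 96
PV = $450.00 × (1 − (1 + 0.085/12)^(−96)) / (0.085/12)
PV = $450.00 × 69.482425
PV = $31,267.09

PV = PMT × (1-(1+r)^(-n))/r = $31,267.09


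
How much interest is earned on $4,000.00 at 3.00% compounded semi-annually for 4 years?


Compound interest earned = final amount − principal.
A = P(1 + r/n)^(nt) = $4,000.00 × (1 + 0.03/2)^(2 × 4) = $4,505.97
Interest = A − P = $4,505.97 − $4,000.00 = $505.97

Interest = A - P = $505.97


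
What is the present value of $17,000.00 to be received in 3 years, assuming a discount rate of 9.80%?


Present value formula: PV = FV / (1 + r)^t
PV = $17,000.00 / (1 + 0.098)^3
PV = $17,000.00 / 1.323753
PV = $12,842.27

PV = FV / (1 + r)^t = $12,842.27


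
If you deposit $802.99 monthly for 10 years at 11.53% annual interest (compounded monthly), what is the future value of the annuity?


Future value of an ordinary annuity: FV = PMT × ((1 + r)^n − 1) / r
Monthly rate r = 0.1153/12 ≈ 0.00960833, n = 120
FV = $802.99 × ((1 + 0.1153/12)^120 − 1) / (0.1153/12)
FV = $802.99 × 223.794771
FV = $179,704.96

FV = PMT × ((1+r)^n - 1)/r = $179,704.96


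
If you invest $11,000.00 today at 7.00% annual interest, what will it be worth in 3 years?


Future value formula: FV = PV × (1 + r)^t
FV = $11,000.00 × (1 + 0.07)^3
FV = $11,000.00 × 1.225043
FV = $13,475.47

FV = PV × (1 + r)^t = $13,475.47
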